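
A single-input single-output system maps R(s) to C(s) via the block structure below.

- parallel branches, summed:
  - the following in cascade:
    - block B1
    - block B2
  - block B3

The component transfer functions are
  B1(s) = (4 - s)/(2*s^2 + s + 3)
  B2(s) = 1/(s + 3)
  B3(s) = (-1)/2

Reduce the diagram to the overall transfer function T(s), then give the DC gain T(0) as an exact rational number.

Answer: -1/18

Working:
Step 1. reduce the series chain B1, B2 = (4 - s)/(2*s^3 + 7*s^2 + 6*s + 9)
Step 2. parallel reduction of (B1*B2), B3 = (-2*s^3 - 7*s^2 - 8*s - 1)/(4*s^3 + 14*s^2 + 12*s + 18)
Step 2 gives the overall T(s). Then T(0) = -1/18.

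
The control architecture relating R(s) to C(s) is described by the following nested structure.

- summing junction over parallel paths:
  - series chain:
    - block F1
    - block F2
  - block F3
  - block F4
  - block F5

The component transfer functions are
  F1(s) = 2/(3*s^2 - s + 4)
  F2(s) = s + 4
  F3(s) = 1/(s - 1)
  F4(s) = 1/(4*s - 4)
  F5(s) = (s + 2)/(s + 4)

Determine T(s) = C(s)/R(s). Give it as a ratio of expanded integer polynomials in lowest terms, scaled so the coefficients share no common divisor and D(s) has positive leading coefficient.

Step 1 - series reduction of F1, F2: (2*s + 8)/(3*s^2 - s + 4)
Step 2 - reduce the parallel group (F1*F2), F3, F4, F5 - this is the overall T(s), already in the required normalized form

Therefore the answer is (12*s^4 + 31*s^3 + 99*s^2 + 88*s - 80)/(12*s^4 + 32*s^3 - 44*s^2 + 64*s - 64).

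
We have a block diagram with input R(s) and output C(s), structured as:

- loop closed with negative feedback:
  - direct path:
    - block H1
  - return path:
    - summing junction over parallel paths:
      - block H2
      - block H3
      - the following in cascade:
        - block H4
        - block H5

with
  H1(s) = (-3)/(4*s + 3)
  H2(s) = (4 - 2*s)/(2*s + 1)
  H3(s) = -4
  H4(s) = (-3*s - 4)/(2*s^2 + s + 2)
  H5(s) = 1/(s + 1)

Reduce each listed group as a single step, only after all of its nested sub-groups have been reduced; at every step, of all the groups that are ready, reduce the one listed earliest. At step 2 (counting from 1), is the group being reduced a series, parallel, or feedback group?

Answer: parallel

Working:
Step 1. reduce the series chain H4, H5
Step 2. add H2, H3, (H4*H5) (parallel)
Step 3. feedback reduction of H1, (H2+H3+(H4*H5))
Step 2: parallel.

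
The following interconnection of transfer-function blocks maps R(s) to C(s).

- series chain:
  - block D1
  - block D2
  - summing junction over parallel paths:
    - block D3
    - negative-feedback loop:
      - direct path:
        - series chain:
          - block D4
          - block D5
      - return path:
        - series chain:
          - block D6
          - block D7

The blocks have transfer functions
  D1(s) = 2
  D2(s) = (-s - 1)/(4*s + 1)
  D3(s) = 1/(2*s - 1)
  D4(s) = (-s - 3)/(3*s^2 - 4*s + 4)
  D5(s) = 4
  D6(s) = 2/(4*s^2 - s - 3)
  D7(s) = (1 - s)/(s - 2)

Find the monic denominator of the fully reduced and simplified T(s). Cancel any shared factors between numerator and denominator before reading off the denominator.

Reducing step by step:

(1) series reduction of D4, D5; result (-4*s - 12)/(3*s^2 - 4*s + 4)
(2) multiply D6, D7 (series); result (-2)/(4*s^2 - 5*s - 6)
(3) collapse the loop ((D4*D5) forward, (D6*D7) return); result (-16*s^3 - 28*s^2 + 84*s + 72)/(12*s^4 - 31*s^3 + 18*s^2 + 12*s)
(4) sum the parallel branches D3, [(D4*D5)/(1+(D4*D5)*(D6*D7))]; result (-20*s^4 - 71*s^3 + 214*s^2 + 72*s - 72)/(24*s^5 - 74*s^4 + 67*s^3 + 6*s^2 - 12*s)
(5) series reduction of D1, D2, (D3+[(D4*D5)/(1+(D4*D5)*(D6*D7))]); result (40*s^5 + 182*s^4 - 286*s^3 - 572*s^2 + 144)/(96*s^6 - 272*s^5 + 194*s^4 + 91*s^3 - 42*s^2 - 12*s)
That last expression is T(s), already simplified. Scaling its denominator by 1/96 (the reciprocal of the leading coefficient) yields the monic denominator.

Answer: s^6 - 17*s^5/6 + 97*s^4/48 + 91*s^3/96 - 7*s^2/16 - s/8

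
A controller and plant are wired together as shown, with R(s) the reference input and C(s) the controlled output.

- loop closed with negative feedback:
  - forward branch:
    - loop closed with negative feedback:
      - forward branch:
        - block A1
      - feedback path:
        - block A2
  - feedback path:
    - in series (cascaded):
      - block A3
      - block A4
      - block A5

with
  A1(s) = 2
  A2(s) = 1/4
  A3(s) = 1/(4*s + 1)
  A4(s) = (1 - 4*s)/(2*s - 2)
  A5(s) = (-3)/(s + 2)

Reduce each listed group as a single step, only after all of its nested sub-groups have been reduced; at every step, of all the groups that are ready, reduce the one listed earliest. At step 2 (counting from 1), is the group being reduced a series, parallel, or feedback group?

(1) close the feedback loop around A1, A2
(2) multiply A3, A4, A5 (series)
(3) reduce the feedback loop with forward [A1/(1+A1*A2)] and return (A3*A4*A5)
Step 2: series.

Therefore the answer is series.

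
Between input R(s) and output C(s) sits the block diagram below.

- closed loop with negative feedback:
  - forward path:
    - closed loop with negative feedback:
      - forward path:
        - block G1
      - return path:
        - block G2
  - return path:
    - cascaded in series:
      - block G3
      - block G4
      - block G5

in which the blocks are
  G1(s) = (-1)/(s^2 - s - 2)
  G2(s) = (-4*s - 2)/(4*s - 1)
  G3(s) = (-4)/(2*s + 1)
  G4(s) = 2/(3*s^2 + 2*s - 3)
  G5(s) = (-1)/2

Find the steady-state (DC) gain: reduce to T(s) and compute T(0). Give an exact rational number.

Step 1: close the feedback loop around G1, G2 = (1 - 4*s)/(4*s^3 - 5*s^2 - 3*s + 4)
Step 2: multiply G3, G4, G5 (series) = 4/(6*s^3 + 7*s^2 - 4*s - 3)
Step 3: close the feedback loop around [G1/(1+G1*G2)], (G3*G4*G5) = (-24*s^4 - 22*s^3 + 23*s^2 + 8*s - 3)/(24*s^6 - 2*s^5 - 69*s^4 + 11*s^3 + 55*s^2 - 23*s - 8)
The step-3 result is T(s). Setting s = 0: T(0) = -3/(-8) = 3/8.

Answer: 3/8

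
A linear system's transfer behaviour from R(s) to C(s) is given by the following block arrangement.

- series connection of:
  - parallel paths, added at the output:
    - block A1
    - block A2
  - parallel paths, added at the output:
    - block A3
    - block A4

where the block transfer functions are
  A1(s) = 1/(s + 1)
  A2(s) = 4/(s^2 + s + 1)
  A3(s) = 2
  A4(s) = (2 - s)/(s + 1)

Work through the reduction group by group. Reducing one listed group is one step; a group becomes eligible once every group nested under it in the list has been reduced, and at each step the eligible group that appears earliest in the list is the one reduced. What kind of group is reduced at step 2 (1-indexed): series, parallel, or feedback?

(1) reduce the parallel group A1, A2
(2) combine A3, A4 in parallel
(3) combine (A1+A2), (A3+A4) in series
Step 2: parallel.

Final answer: parallel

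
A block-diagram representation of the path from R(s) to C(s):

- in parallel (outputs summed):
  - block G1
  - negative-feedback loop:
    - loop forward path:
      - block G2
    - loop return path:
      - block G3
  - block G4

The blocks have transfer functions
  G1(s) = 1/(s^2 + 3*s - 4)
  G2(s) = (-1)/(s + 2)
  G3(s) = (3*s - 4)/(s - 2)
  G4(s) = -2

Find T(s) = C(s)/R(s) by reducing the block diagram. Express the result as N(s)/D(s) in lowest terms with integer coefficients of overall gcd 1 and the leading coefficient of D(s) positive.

Step 1 - feedback reduction of G2, G3 gives (2 - s)/(s^2 - 3*s)
Step 2 - reduce the parallel group G1, [G2/(1+G2*G3)], G4 - this is the overall T(s), already in the required normalized form

Final answer: (-2*s^4 - s^3 + 26*s^2 - 17*s - 8)/(s^4 - 13*s^2 + 12*s)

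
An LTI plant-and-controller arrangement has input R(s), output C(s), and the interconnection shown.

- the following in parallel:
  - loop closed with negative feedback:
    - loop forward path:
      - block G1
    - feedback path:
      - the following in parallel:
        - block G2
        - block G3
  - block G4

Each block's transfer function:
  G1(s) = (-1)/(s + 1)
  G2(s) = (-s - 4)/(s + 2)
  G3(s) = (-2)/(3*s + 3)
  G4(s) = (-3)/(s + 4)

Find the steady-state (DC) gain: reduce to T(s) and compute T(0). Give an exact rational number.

Step 1. add G2, G3 (parallel) = (-3*s^2 - 17*s - 16)/(3*s^2 + 9*s + 6)
Step 2. reduce the feedback loop with forward G1 and return (G2+G3) = (-3*s^2 - 9*s - 6)/(3*s^3 + 15*s^2 + 32*s + 22)
Step 3. reduce the parallel group [G1/(1+G1*(G2+G3))], G4 = (-12*s^3 - 66*s^2 - 138*s - 90)/(3*s^4 + 27*s^3 + 92*s^2 + 150*s + 88)
That last expression is T(s); at s = 0 only the constant terms survive, so T(0) = -90/88 = -45/44.

Final answer: -45/44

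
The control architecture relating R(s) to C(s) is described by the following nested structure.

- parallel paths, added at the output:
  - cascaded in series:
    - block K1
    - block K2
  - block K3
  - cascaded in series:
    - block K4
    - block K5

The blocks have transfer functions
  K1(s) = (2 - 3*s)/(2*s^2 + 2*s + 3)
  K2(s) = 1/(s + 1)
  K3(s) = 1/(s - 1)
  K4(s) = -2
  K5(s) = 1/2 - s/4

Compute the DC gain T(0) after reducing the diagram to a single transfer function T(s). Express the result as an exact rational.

First reduce the diagram to T(s).

(1) combine K1, K2 in series = (2 - 3*s)/(2*s^3 + 4*s^2 + 5*s + 3)
(2) multiply K4, K5 (series) = s/2 - 1
(3) combine (K1*K2), K3, (K4*K5) in parallel = (2*s^5 - 2*s^4 + s^3 - 2*s^2 + 21*s + 8)/(4*s^4 + 4*s^3 + 2*s^2 - 4*s - 6)
That last expression is T(s); at s = 0 only the constant terms survive, so T(0) = 8/(-6) = -4/3.

Answer: -4/3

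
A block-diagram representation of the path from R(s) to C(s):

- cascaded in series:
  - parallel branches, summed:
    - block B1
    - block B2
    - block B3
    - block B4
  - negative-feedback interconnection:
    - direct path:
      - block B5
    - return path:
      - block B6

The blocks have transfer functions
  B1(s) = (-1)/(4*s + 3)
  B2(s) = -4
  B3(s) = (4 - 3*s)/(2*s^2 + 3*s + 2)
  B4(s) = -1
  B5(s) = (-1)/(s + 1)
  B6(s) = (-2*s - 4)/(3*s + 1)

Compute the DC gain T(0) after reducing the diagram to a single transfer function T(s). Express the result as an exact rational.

Reducing step by step:

[1] add B1, B2, B3, B4 (parallel); result (-40*s^3 - 104*s^2 - 81*s - 20)/(8*s^3 + 18*s^2 + 17*s + 6)
[2] apply the feedback formula to B5, B6; result (-3*s - 1)/(3*s^2 + 6*s + 5)
[3] multiply (B1+B2+B3+B4), [B5/(1+B5*B6)] (series); result (120*s^4 + 352*s^3 + 347*s^2 + 141*s + 20)/(24*s^5 + 102*s^4 + 199*s^3 + 210*s^2 + 121*s + 30)
That last expression is T(s); at s = 0 only the constant terms survive, so T(0) = 20/30 = 2/3.

Answer: 2/3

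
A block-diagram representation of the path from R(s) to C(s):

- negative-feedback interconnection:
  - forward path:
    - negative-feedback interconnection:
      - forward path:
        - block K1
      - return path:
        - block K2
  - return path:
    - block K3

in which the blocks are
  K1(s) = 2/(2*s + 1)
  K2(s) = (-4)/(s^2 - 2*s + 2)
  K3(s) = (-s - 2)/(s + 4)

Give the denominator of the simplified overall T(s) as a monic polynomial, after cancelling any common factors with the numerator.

First reduce the diagram to T(s).

(1) collapse the loop (K1 forward, K2 return), giving (2*s^2 - 4*s + 4)/(2*s^3 - 3*s^2 + 2*s - 6)
(2) apply the feedback formula to [K1/(1+K1*K2)], K3, giving (2*s^3 + 4*s^2 - 12*s + 16)/(2*s^4 + 3*s^3 - 10*s^2 + 6*s - 32)
No further cancellation is possible in the step-2 result, so that is T(s). Its denominator becomes monic after dividing by the leading coefficient 2.

Answer: s^4 + 3*s^3/2 - 5*s^2 + 3*s - 16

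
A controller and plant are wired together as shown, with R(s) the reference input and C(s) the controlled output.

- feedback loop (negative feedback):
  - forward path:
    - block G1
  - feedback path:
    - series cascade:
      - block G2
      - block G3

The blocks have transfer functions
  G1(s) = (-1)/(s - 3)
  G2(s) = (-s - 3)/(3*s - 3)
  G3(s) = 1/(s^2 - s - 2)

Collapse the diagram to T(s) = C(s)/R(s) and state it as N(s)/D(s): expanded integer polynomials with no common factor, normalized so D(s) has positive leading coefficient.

1. multiply G2, G3 (series): (-s - 3)/(3*s^3 - 6*s^2 - 3*s + 6)
2. feedback reduction of G1, (G2*G3); the result is T(s) itself (integer coefficients, no common factor, positive leading denominator coefficient)

Hence the answer: (-3*s^3 + 6*s^2 + 3*s - 6)/(3*s^4 - 15*s^3 + 15*s^2 + 16*s - 15)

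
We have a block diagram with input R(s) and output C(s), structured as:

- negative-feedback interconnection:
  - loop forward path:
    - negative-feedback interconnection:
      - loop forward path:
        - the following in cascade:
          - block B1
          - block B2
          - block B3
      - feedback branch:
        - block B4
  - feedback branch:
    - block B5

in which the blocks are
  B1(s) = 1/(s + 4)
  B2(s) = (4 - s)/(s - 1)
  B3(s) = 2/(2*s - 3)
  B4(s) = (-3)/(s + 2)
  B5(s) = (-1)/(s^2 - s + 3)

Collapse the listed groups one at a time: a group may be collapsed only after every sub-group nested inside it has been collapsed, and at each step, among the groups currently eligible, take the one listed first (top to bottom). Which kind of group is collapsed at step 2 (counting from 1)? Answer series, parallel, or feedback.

Answer: feedback

Working:
(1) multiply B1, B2, B3 (series)
(2) feedback reduction of (B1*B2*B3), B4
(3) close the feedback loop around [(B1*B2*B3)/(1+(B1*B2*B3)*B4)], B5
So the answer for step 2 is feedback.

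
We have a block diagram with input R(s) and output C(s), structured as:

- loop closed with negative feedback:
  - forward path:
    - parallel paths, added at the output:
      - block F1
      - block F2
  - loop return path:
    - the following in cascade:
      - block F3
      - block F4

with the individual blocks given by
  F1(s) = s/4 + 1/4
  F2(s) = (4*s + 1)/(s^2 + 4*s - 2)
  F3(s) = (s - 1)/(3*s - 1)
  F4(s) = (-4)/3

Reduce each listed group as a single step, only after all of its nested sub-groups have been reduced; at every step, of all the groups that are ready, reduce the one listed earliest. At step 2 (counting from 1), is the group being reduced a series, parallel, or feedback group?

[1] combine F1, F2 in parallel
[2] combine F3, F4 in series
[3] collapse the loop ((F1+F2) forward, (F3*F4) return)
Step 2: series.

Therefore the answer is series.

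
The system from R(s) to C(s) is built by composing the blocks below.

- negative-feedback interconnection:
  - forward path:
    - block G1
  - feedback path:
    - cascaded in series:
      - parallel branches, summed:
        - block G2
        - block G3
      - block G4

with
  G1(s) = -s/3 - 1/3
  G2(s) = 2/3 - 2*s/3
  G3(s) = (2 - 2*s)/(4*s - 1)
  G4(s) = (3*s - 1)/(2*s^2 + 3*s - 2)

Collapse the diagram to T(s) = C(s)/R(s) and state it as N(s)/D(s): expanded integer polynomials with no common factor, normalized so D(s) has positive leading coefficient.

Step 1: reduce the parallel group G2, G3, giving (-8*s^2 + 4*s + 4)/(12*s - 3)
Step 2: reduce the series chain (G2+G3), G4, giving (-24*s^3 + 20*s^2 + 8*s - 4)/(24*s^3 + 30*s^2 - 33*s + 6)
Step 3: feedback reduction of G1, ((G2+G3)*G4), giving the overall T(s)

Final answer: (-24*s^4 - 54*s^3 + 3*s^2 + 27*s - 6)/(24*s^4 + 76*s^3 + 62*s^2 - 103*s + 22)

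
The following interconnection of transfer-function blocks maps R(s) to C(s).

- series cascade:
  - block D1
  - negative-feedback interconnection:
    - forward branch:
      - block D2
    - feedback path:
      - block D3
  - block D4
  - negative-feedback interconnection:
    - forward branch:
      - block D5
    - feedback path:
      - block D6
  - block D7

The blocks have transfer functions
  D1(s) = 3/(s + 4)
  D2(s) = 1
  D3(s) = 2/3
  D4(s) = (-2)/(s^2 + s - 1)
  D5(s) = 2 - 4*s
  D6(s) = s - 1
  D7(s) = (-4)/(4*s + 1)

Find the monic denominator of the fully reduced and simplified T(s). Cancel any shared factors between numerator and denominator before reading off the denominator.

(1) close the feedback loop around D2, D3: 3/5
(2) feedback reduction of D5, D6: (4*s - 2)/(4*s^2 - 6*s + 1)
(3) cascade D1, [D2/(1+D2*D3)], D4, [D5/(1+D5*D6)], D7: (288*s - 144)/(80*s^6 + 300*s^5 - 270*s^4 - 665*s^3 + 395*s^2 + 55*s - 20)
The result of step 3 is T(s) in lowest terms. Its denominator has leading coefficient 80; dividing the denominator through by 80 makes it monic.

Hence the answer: s^6 + 15*s^5/4 - 27*s^4/8 - 133*s^3/16 + 79*s^2/16 + 11*s/16 - 1/4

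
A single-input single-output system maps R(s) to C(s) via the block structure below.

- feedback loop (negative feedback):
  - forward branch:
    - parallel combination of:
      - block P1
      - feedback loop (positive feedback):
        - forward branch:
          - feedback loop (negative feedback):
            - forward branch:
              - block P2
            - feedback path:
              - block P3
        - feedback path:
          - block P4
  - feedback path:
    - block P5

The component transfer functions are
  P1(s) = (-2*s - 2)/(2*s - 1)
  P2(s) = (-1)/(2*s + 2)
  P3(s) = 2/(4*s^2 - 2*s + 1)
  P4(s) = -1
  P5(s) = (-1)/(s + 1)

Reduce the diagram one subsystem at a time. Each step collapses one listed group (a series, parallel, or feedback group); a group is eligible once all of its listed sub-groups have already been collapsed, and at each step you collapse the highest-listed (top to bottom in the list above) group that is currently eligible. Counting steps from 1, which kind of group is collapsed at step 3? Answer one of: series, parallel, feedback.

Reducing step by step:

(1) close the feedback loop around P2, P3
(2) feedback reduction of [P2/(1+P2*P3)], P4
(3) parallel reduction of P1, [[P2/(1+P2*P3)]/(1-[P2/(1+P2*P3)]*P4)]
(4) collapse the loop ((P1+[[P2/(1+P2*P3)]/(1-[P2/(1+P2*P3)]*P4)]) forward, P5 return)
At step 3 the group reduced is parallel.

Answer: parallel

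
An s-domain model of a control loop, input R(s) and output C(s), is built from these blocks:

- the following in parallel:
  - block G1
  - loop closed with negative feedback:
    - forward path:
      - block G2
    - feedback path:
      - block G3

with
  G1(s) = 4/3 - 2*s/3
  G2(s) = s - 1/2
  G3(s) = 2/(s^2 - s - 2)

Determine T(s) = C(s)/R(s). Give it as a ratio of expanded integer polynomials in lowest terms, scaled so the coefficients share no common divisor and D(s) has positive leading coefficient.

Reducing step by step:

(1) reduce the feedback loop with forward G2 and return G3 -> (2*s^3 - 3*s^2 - 3*s + 2)/(2*s^2 + 2*s - 6)
(2) parallel reduction of G1, [G2/(1+G2*G3)], giving the overall T(s)

Answer: (2*s^3 - 5*s^2 + 11*s - 18)/(6*s^2 + 6*s - 18)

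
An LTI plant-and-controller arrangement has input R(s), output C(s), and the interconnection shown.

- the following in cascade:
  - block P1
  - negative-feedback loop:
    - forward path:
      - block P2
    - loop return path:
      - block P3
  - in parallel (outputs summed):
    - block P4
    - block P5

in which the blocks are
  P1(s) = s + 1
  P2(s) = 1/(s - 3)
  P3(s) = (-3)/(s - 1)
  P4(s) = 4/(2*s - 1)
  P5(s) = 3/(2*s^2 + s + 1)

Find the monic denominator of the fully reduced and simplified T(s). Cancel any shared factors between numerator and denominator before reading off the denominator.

Step 1: feedback reduction of P2, P3, giving (s - 1)/(s^2 - 4*s)
Step 2: reduce the parallel group P4, P5, giving (8*s^2 + 10*s + 1)/(4*s^3 + s - 1)
Step 3: multiply P1, [P2/(1+P2*P3)], (P4+P5) (series), giving (8*s^4 + 10*s^3 - 7*s^2 - 10*s - 1)/(4*s^5 - 16*s^4 + s^3 - 5*s^2 + 4*s)
That last expression is T(s), already simplified. Scaling its denominator by 1/4 (the reciprocal of the leading coefficient) yields the monic denominator.

Final answer: s^5 - 4*s^4 + s^3/4 - 5*s^2/4 + s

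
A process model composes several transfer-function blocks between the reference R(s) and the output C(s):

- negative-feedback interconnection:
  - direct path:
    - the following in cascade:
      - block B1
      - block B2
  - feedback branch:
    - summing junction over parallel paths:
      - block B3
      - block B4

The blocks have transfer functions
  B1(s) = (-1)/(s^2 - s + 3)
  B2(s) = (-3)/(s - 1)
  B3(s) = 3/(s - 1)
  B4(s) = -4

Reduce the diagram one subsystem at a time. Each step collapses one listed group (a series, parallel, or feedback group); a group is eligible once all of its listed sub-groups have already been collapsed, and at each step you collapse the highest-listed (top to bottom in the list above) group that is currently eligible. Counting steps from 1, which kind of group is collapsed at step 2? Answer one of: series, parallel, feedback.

The answer is parallel.

Reasoning:
Step 1 - reduce the series chain B1, B2
Step 2 - sum the parallel branches B3, B4
Step 3 - apply the feedback formula to (B1*B2), (B3+B4)
Step 2 collapses a parallel group.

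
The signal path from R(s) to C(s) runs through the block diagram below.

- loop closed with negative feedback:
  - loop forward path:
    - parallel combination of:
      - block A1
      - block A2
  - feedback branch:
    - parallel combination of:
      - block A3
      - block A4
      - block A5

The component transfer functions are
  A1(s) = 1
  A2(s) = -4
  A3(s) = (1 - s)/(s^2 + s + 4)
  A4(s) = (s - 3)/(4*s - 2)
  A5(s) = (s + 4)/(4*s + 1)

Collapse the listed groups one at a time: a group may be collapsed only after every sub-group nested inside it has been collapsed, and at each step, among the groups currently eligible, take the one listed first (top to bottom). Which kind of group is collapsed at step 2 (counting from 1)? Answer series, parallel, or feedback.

Step 1: reduce the parallel group A1, A2
Step 2: combine A3, A4, A5 in parallel
Step 3: apply the feedback formula to (A1+A2), (A3+A4+A5)
At step 2 the group reduced is parallel.

Final answer: parallel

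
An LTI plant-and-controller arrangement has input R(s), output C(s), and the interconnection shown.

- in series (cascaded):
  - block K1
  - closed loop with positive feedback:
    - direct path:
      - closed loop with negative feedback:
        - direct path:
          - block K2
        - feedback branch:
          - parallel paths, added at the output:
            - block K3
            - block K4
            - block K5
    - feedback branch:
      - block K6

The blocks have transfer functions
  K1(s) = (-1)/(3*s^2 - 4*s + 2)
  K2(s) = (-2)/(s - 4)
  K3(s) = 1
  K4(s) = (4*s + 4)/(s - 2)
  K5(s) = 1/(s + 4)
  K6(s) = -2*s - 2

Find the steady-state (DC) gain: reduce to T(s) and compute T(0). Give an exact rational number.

Step 1 - sum the parallel branches K3, K4, K5 gives (5*s^2 + 23*s + 6)/(s^2 + 2*s - 8)
Step 2 - feedback reduction of K2, (K3+K4+K5) gives (-2*s^2 - 4*s + 16)/(s^3 - 12*s^2 - 62*s + 20)
Step 3 - feedback reduction of [K2/(1+K2*(K3+K4+K5))], K6 gives (2*s^2 + 4*s - 16)/(3*s^3 + 24*s^2 + 38*s - 52)
Step 4 - combine K1, [[K2/(1+K2*(K3+K4+K5))]/(1-[K2/(1+K2*(K3+K4+K5))]*K6)] in series gives (-2*s^2 - 4*s + 16)/(9*s^5 + 60*s^4 + 24*s^3 - 260*s^2 + 284*s - 104)
Evaluating the step-4 result (the overall T(s)) at s = 0 gives T(0) = 16/(-104) = -2/13.

Answer: -2/13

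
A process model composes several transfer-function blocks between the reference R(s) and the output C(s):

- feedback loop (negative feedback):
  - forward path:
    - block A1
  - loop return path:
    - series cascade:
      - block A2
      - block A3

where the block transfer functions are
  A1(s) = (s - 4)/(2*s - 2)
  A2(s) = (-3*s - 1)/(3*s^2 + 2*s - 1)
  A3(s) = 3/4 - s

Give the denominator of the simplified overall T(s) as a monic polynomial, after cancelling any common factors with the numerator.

(1) multiply A2, A3 (series): (12*s^2 - 5*s - 3)/(12*s^2 + 8*s - 4)
(2) feedback reduction of A1, (A2*A3): (12*s^3 - 40*s^2 - 36*s + 16)/(36*s^3 - 61*s^2 - 7*s + 20)
No further cancellation is possible in the step-2 result, so that is T(s). Its denominator becomes monic after dividing by the leading coefficient 36.

Hence the answer: s^3 - 61*s^2/36 - 7*s/36 + 5/9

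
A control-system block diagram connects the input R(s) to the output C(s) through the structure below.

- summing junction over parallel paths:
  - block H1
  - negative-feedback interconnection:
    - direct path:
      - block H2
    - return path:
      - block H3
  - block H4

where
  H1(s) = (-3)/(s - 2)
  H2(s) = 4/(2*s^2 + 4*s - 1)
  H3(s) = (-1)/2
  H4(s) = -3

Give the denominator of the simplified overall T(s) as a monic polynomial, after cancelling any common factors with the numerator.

Step 1 - close the feedback loop around H2, H3 -> 4/(2*s^2 + 4*s - 3)
Step 2 - add H1, [H2/(1+H2*H3)], H4 (parallel) -> (-6*s^3 - 6*s^2 + 25*s - 17)/(2*s^3 - 11*s + 6)
T(s) is the step-2 result (common factors already cancelled). Leading coefficient of the denominator: 2. Divide through by 2 for the monic polynomial.

Final answer: s^3 - 11*s/2 + 3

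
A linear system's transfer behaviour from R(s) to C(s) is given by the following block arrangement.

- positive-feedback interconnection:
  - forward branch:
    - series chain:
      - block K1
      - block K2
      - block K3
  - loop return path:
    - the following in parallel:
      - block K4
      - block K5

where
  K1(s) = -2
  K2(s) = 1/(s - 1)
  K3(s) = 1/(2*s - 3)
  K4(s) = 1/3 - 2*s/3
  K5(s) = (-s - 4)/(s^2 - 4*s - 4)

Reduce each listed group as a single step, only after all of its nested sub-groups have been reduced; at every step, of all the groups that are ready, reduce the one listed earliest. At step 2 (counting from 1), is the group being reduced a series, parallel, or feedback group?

The answer is parallel.

Reasoning:
[1] combine K1, K2, K3 in series
[2] parallel reduction of K4, K5
[3] apply the feedback formula to (K1*K2*K3), (K4+K5)
Step 2 collapses a parallel group.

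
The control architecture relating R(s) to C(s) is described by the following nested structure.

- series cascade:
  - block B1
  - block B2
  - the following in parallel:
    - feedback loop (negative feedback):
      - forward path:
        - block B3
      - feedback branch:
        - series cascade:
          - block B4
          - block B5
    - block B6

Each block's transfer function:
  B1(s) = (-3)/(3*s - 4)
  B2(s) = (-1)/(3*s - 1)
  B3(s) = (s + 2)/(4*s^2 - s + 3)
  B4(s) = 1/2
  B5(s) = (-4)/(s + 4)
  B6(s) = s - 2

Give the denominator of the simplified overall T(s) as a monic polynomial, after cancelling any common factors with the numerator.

Step 1: combine B4, B5 in series gives (-2)/(s + 4)
Step 2: close the feedback loop around B3, (B4*B5) gives (s^2 + 6*s + 8)/(4*s^3 + 15*s^2 - 3*s + 8)
Step 3: combine [B3/(1+B3*(B4*B5))], B6 in parallel gives (4*s^4 + 7*s^3 - 32*s^2 + 20*s - 8)/(4*s^3 + 15*s^2 - 3*s + 8)
Step 4: cascade B1, B2, ([B3/(1+B3*(B4*B5))]+B6) gives (12*s^4 + 21*s^3 - 96*s^2 + 60*s - 24)/(36*s^5 + 75*s^4 - 236*s^3 + 177*s^2 - 132*s + 32)
T(s) is the step-4 result (common factors already cancelled). Leading coefficient of the denominator: 36. Divide through by 36 for the monic polynomial.

Answer: s^5 + 25*s^4/12 - 59*s^3/9 + 59*s^2/12 - 11*s/3 + 8/9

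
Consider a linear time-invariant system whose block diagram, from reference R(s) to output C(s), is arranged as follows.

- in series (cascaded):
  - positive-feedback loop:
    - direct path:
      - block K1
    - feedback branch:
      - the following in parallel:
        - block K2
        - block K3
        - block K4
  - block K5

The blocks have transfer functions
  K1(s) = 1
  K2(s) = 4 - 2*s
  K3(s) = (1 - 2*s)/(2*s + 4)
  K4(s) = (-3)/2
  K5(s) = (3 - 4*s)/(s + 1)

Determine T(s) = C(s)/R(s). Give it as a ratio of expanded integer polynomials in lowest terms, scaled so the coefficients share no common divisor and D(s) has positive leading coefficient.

Answer: (-8*s^2 - 10*s + 12)/(4*s^3 + 11*s^2 - 7)

Working:
Step 1 - parallel reduction of K2, K3, K4; result (-4*s^2 - 5*s + 11)/(2*s + 4)
Step 2 - reduce the feedback loop with forward K1 and return (K2+K3+K4); result (2*s + 4)/(4*s^2 + 7*s - 7)
Step 3 - combine [K1/(1-K1*(K2+K3+K4))], K5 in series; the result is T(s) itself (integer coefficients, no common factor, positive leading denominator coefficient)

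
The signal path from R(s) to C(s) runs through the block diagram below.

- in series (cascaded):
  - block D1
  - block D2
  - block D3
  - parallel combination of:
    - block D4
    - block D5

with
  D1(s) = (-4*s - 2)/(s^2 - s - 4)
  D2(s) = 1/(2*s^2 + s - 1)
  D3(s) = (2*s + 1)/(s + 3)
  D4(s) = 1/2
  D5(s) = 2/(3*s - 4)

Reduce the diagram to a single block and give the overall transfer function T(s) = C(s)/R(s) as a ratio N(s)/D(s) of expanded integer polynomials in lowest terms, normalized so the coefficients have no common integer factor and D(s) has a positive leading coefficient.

Reducing step by step:

1. sum the parallel branches D4, D5; result (3*s)/(6*s - 8)
2. combine D1, D2, D3, (D4+D5) in series, which is the overall transfer function T(s) = C(s)/R(s) in lowest terms

Answer: (-12*s^3 - 12*s^2 - 3*s)/(6*s^6 + 7*s^5 - 59*s^4 - 47*s^3 + 117*s^2 + 56*s - 48)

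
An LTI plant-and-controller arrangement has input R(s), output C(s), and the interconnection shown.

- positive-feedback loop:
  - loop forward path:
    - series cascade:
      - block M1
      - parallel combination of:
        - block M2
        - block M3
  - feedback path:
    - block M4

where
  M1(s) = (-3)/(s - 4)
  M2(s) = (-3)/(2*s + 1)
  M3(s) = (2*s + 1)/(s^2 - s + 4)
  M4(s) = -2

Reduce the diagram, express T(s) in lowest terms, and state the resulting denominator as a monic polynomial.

The answer is s^4 - 9*s^3/2 + 5*s^2/2 - 33*s + 25.

Reasoning:
(1) sum the parallel branches M2, M3 -> (s^2 + 7*s - 11)/(2*s^3 - s^2 + 7*s + 4)
(2) cascade M1, (M2+M3) -> (-3*s^2 - 21*s + 33)/(2*s^4 - 9*s^3 + 11*s^2 - 24*s - 16)
(3) close the feedback loop around (M1*(M2+M3)), M4 -> (-3*s^2 - 21*s + 33)/(2*s^4 - 9*s^3 + 5*s^2 - 66*s + 50)
The result of step 3 is T(s) in lowest terms. Its denominator has leading coefficient 2; dividing the denominator through by 2 makes it monic.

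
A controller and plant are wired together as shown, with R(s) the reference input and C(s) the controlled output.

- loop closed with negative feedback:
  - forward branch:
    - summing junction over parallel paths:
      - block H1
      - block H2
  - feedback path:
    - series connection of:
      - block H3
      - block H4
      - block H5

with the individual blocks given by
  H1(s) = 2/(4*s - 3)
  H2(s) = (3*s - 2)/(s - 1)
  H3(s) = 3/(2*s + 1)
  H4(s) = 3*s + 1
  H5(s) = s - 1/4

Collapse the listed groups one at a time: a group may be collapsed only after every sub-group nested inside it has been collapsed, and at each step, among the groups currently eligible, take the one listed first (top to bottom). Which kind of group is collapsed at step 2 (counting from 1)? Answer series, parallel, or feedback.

Step 1. sum the parallel branches H1, H2
Step 2. series reduction of H3, H4, H5
Step 3. feedback reduction of (H1+H2), (H3*H4*H5)
Step 2: series.

Therefore the answer is series.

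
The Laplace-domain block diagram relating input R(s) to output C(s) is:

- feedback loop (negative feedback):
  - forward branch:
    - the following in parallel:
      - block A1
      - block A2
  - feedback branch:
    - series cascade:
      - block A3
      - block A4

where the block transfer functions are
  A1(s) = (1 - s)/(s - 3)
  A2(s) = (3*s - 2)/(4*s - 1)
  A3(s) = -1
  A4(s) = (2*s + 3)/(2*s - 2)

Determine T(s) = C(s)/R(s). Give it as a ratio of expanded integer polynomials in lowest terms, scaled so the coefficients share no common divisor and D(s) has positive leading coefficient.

Reducing step by step:

[1] parallel reduction of A1, A2; result (-s^2 - 6*s + 5)/(4*s^2 - 13*s + 3)
[2] cascade A3, A4; result (-2*s - 3)/(2*s - 2)
[3] collapse the loop ((A1+A2) forward, (A3*A4) return), which is the overall transfer function T(s) = C(s)/R(s) in lowest terms

Answer: (-2*s^3 - 10*s^2 + 22*s - 10)/(10*s^3 - 19*s^2 + 40*s - 21)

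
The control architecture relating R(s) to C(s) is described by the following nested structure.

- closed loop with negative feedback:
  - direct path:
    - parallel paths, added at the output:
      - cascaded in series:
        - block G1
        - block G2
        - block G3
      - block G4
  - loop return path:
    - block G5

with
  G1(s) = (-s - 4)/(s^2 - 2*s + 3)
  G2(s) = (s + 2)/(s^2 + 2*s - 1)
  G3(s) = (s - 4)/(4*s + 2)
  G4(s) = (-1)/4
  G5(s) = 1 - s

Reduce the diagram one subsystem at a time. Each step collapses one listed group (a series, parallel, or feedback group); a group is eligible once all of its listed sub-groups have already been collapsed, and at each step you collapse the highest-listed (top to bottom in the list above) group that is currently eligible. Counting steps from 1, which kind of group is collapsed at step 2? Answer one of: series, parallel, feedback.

The answer is parallel.

Reasoning:
Step 1. cascade G1, G2, G3
Step 2. reduce the parallel group (G1*G2*G3), G4
Step 3. close the feedback loop around ((G1*G2*G3)+G4), G5
So the answer for step 2 is parallel.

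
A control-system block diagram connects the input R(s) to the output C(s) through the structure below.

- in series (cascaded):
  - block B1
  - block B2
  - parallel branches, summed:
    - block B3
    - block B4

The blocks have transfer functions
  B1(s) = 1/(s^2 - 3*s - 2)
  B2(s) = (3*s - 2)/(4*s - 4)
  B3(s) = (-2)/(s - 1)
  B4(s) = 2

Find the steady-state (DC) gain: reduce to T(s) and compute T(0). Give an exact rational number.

Reducing step by step:

Step 1: sum the parallel branches B3, B4; result (2*s - 4)/(s - 1)
Step 2: cascade B1, B2, (B3+B4); result (3*s^2 - 8*s + 4)/(2*s^4 - 10*s^3 + 10*s^2 + 2*s - 4)
Step 2 gives the overall T(s). Then T(0) = 4/(-4) = -1.

Answer: -1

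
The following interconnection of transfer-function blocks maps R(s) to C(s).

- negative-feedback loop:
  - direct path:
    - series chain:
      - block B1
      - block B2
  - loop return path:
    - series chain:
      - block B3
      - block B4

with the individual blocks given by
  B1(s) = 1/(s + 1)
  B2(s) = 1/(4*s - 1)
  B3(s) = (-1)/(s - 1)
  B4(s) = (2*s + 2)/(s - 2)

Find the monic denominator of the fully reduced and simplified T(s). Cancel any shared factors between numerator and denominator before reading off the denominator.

The answer is s^4 - 9*s^3/4 - s^2/2 + 7*s/4 - 1.

Reasoning:
[1] series reduction of B1, B2 = 1/(4*s^2 + 3*s - 1)
[2] multiply B3, B4 (series) = (-2*s - 2)/(s^2 - 3*s + 2)
[3] collapse the loop ((B1*B2) forward, (B3*B4) return) = (s^2 - 3*s + 2)/(4*s^4 - 9*s^3 - 2*s^2 + 7*s - 4)
No further cancellation is possible in the step-3 result, so that is T(s). Its denominator becomes monic after dividing by the leading coefficient 4.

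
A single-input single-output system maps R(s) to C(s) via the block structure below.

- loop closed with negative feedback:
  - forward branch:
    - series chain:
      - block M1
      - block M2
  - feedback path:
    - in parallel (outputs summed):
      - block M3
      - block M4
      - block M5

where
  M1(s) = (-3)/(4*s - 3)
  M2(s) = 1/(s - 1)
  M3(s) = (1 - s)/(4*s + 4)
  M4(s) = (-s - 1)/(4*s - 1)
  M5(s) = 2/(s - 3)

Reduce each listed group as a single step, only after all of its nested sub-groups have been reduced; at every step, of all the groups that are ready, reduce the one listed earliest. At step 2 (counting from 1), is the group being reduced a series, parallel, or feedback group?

Answer: parallel

Working:
(1) reduce the series chain M1, M2
(2) sum the parallel branches M3, M4, M5
(3) feedback reduction of (M1*M2), (M3+M4+M5)
Step 2: parallel.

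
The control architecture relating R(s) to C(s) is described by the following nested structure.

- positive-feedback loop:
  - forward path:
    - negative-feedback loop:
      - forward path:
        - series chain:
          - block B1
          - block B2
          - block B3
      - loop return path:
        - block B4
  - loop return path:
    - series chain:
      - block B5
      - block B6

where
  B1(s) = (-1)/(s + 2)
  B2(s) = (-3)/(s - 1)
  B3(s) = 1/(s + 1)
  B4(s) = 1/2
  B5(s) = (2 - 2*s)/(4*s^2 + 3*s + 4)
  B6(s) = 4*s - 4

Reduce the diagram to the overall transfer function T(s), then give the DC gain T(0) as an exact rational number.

Reducing step by step:

[1] reduce the series chain B1, B2, B3; result 3/(s^3 + 2*s^2 - s - 2)
[2] apply the feedback formula to (B1*B2*B3), B4; result 6/(2*s^3 + 4*s^2 - 2*s - 1)
[3] combine B5, B6 in series; result (-8*s^2 + 16*s - 8)/(4*s^2 + 3*s + 4)
[4] apply the feedback formula to [(B1*B2*B3)/(1+(B1*B2*B3)*B4)], (B5*B6); result (24*s^2 + 18*s + 24)/(8*s^5 + 22*s^4 + 12*s^3 + 54*s^2 - 107*s + 44)
The step-4 result is T(s). Setting s = 0: T(0) = 24/44 = 6/11.

Answer: 6/11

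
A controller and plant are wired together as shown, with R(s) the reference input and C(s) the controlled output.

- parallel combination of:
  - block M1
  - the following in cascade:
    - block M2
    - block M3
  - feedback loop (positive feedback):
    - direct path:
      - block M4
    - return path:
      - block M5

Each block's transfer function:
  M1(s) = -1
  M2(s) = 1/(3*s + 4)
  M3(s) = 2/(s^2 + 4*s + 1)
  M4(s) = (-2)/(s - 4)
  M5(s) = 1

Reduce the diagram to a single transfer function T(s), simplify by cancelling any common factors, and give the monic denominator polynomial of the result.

(1) series reduction of M2, M3; result 2/(3*s^3 + 16*s^2 + 19*s + 4)
(2) apply the feedback formula to M4, M5; result (-2)/(s - 2)
(3) reduce the parallel group M1, (M2*M3), [M4/(1-M4*M5)]; result (-3*s^4 - 16*s^3 - 19*s^2 - 2*s - 4)/(3*s^4 + 10*s^3 - 13*s^2 - 34*s - 8)
The result of step 3 is T(s) in lowest terms. Its denominator has leading coefficient 3; dividing the denominator through by 3 makes it monic.

Answer: s^4 + 10*s^3/3 - 13*s^2/3 - 34*s/3 - 8/3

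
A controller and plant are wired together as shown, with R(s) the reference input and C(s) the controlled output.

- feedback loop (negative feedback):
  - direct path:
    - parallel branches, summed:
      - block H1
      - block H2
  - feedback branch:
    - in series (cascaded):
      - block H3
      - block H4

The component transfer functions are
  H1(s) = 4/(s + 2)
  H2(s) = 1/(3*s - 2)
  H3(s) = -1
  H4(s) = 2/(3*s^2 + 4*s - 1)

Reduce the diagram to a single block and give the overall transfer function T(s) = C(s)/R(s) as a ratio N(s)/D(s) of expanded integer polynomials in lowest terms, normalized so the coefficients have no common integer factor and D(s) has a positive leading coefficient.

Step 1. combine H1, H2 in parallel; result (13*s - 6)/(3*s^2 + 4*s - 4)
Step 2. reduce the series chain H3, H4; result (-2)/(3*s^2 + 4*s - 1)
Step 3. feedback reduction of (H1+H2), (H3*H4) - this is the overall T(s), already in the required normalized form

Final answer: (39*s^3 + 34*s^2 - 37*s + 6)/(9*s^4 + 24*s^3 + s^2 - 46*s + 16)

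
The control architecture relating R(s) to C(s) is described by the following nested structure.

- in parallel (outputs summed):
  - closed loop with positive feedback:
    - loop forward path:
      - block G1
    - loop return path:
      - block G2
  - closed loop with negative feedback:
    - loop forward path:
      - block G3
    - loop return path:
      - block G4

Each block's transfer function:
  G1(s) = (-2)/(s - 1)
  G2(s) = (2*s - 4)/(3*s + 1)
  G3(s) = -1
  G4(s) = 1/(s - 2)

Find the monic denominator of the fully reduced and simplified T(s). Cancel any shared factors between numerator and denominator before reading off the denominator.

(1) collapse the loop (G1 forward, G2 return), giving (-6*s - 2)/(3*s^2 + 2*s - 9)
(2) feedback reduction of G3, G4, giving (2 - s)/(s - 3)
(3) combine [G1/(1-G1*G2)], [G3/(1+G3*G4)] in parallel, giving (-3*s^3 - 2*s^2 + 29*s - 12)/(3*s^3 - 7*s^2 - 15*s + 27)
T(s) is the step-3 result (common factors already cancelled). Leading coefficient of the denominator: 3. Divide through by 3 for the monic polynomial.

Final answer: s^3 - 7*s^2/3 - 5*s + 9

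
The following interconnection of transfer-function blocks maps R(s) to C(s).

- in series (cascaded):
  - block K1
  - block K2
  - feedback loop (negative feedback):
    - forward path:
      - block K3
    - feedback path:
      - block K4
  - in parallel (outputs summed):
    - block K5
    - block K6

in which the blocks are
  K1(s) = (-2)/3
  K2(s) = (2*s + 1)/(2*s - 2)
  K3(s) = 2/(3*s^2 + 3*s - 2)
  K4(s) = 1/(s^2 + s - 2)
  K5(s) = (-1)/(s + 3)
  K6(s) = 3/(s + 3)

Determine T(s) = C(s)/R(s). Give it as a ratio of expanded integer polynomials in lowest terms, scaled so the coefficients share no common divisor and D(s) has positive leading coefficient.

Step 1 - collapse the loop (K3 forward, K4 return); result (2*s^2 + 2*s - 4)/(3*s^4 + 6*s^3 - 5*s^2 - 8*s + 6)
Step 2 - add K5, K6 (parallel); result 2/(s + 3)
Step 3 - reduce the series chain K1, K2, [K3/(1+K3*K4)], (K5+K6) - this is the overall T(s), already in the required normalized form

Hence the answer: (-8*s^2 - 20*s - 8)/(9*s^5 + 45*s^4 + 39*s^3 - 69*s^2 - 54*s + 54)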